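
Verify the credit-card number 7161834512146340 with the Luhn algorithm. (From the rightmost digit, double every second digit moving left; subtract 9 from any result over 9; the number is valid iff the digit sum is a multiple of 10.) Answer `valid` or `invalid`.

invalid

From the right, keep odd positions and double even positions (subtract 9 from any doubled value over 9):
  doubled (positions 2,4,...): 8 3 2 2 8 7 3 5 → sum 38
  kept (positions 1,3,...): 0 3 4 2 5 3 1 1 → sum 19
Total = 57.
57 mod 10 = 7, so the number is invalid.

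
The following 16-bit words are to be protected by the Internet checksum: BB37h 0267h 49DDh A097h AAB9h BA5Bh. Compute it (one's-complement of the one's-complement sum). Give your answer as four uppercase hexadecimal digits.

One's-complement addition (fold any carry out of bit 15 back into bit 0):
  0xBB37 + 0x0267 = 0x0BD9E
  0xBD9E + 0x49DD = 0x1077B → wrap carry → 0x077C
  0x077C + 0xA097 = 0x0A813
  0xA813 + 0xAAB9 = 0x152CC → wrap carry → 0x52CD
  0x52CD + 0xBA5B = 0x10D28 → wrap carry → 0x0D29
One's-complement sum = 0x0D29.
Checksum = ~0x0D29 & 0xFFFF = 0xF2D6.

F2D6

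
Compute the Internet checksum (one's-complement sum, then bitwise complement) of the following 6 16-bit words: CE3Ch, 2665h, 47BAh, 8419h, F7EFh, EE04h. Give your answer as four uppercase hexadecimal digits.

5995

One's-complement addition (fold any carry out of bit 15 back into bit 0):
  0xCE3C + 0x2665 = 0x0F4A1
  0xF4A1 + 0x47BA = 0x13C5B → wrap carry → 0x3C5C
  0x3C5C + 0x8419 = 0x0C075
  0xC075 + 0xF7EF = 0x1B864 → wrap carry → 0xB865
  0xB865 + 0xEE04 = 0x1A669 → wrap carry → 0xA66A
One's-complement sum = 0xA66A.
Checksum = ~0xA66A & 0xFFFF = 0x5995.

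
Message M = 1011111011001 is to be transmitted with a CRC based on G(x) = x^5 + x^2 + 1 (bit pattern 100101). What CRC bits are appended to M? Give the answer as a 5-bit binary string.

Append 5 zeros: 101111101100100000. Divide by 100101 (XOR where the leading bit is 1):
  pos 0: 101111 XOR 100101 = 001010
  pos 2: 101010 XOR 100101 = 001111
  pos 4: 111111 XOR 100101 = 011010
  pos 5: 110100 XOR 100101 = 010001
  pos 6: 100010 XOR 100101 = 000111
  pos 9: 111100 XOR 100101 = 011001
  pos 10: 110010 XOR 100101 = 010111
  pos 11: 101110 XOR 100101 = 001011
Remainder (last 5 bits) = 10110. This is the CRC / FCS.

10110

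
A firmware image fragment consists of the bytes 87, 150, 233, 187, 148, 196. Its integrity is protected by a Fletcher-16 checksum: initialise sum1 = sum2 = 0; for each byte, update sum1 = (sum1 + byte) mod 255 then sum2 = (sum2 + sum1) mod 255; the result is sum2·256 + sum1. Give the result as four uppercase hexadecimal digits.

C5EC

Running sums (mod 255):
  after byte 0 (87): sum1=87, sum2=87
  after byte 1 (150): sum1=237, sum2=69
  after byte 2 (233): sum1=215, sum2=29
  after byte 3 (187): sum1=147, sum2=176
  after byte 4 (148): sum1=40, sum2=216
  after byte 5 (196): sum1=236, sum2=197
Checksum = sum2·256 + sum1 = 197·256 + 236 = 50668 = 0xC5EC.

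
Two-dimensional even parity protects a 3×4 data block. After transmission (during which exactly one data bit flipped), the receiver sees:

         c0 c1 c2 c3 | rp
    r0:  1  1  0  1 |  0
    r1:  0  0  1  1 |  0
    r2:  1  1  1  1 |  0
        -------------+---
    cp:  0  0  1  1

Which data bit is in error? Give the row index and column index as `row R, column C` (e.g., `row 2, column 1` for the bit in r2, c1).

row 0, column 2

Recompute each row's even parity and compare to rp:
  r0: data parity 1, sent rp 0 → mismatch
  r1: data parity 0, sent rp 0 → ok
  r2: data parity 0, sent rp 0 → ok
Recompute each column's even parity and compare to cp:
  c0: data parity 0, sent cp 0 → ok
  c1: data parity 0, sent cp 0 → ok
  c2: data parity 0, sent cp 1 → mismatch
  c3: data parity 1, sent cp 1 → ok
Exactly one row (r0) and one column (c2) fail → the flipped bit is at their intersection.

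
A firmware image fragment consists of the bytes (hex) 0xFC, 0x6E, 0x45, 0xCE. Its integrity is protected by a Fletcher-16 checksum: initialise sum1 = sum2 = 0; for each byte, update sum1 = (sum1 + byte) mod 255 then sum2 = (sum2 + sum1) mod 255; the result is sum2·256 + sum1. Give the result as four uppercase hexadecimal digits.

Running sums (mod 255):
  after byte 0 (0xFC): sum1=252, sum2=252
  after byte 1 (0x6E): sum1=107, sum2=104
  after byte 2 (0x45): sum1=176, sum2=25
  after byte 3 (0xCE): sum1=127, sum2=152
Checksum = sum2·256 + sum1 = 152·256 + 127 = 39039 = 0x987F.

987F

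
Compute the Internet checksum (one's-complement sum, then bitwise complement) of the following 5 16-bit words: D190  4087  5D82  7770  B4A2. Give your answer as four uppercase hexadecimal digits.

One's-complement addition (fold any carry out of bit 15 back into bit 0):
  0xD190 + 0x4087 = 0x11217 → wrap carry → 0x1218
  0x1218 + 0x5D82 = 0x06F9A
  0x6F9A + 0x7770 = 0x0E70A
  0xE70A + 0xB4A2 = 0x19BAC → wrap carry → 0x9BAD
One's-complement sum = 0x9BAD.
Checksum = ~0x9BAD & 0xFFFF = 0x6452.

6452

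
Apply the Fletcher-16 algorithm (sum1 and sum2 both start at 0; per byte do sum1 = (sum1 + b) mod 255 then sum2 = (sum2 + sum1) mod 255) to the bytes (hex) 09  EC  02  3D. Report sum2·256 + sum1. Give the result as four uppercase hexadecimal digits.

2C35

Running sums (mod 255):
  after byte 0 (09): sum1=9, sum2=9
  after byte 1 (EC): sum1=245, sum2=254
  after byte 2 (02): sum1=247, sum2=246
  after byte 3 (3D): sum1=53, sum2=44
Checksum = sum2·256 + sum1 = 44·256 + 53 = 11317 = 0x2C35.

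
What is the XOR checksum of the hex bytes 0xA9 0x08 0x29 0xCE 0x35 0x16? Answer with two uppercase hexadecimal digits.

65

XOR the bytes together:
  start with 0xA9
  0xA9 ⊕ 0x08 = 0xA1
  0xA1 ⊕ 0x29 = 0x88
  0x88 ⊕ 0xCE = 0x46
  0x46 ⊕ 0x35 = 0x73
  0x73 ⊕ 0x16 = 0x65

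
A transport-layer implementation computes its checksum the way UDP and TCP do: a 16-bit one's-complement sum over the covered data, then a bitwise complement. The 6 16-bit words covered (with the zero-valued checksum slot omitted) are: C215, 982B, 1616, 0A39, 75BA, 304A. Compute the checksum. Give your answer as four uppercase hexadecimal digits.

DF6A

One's-complement addition (fold any carry out of bit 15 back into bit 0):
  0xC215 + 0x982B = 0x15A40 → wrap carry → 0x5A41
  0x5A41 + 0x1616 = 0x07057
  0x7057 + 0x0A39 = 0x07A90
  0x7A90 + 0x75BA = 0x0F04A
  0xF04A + 0x304A = 0x12094 → wrap carry → 0x2095
One's-complement sum = 0x2095.
Checksum = ~0x2095 & 0xFFFF = 0xDF6A.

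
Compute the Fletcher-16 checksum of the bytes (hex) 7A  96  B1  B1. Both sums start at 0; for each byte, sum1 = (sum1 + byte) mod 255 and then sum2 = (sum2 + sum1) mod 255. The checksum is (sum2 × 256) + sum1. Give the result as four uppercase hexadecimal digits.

C274

Running sums (mod 255):
  after byte 0 (7A): sum1=122, sum2=122
  after byte 1 (96): sum1=17, sum2=139
  after byte 2 (B1): sum1=194, sum2=78
  after byte 3 (B1): sum1=116, sum2=194
Checksum = sum2·256 + sum1 = 194·256 + 116 = 49780 = 0xC274.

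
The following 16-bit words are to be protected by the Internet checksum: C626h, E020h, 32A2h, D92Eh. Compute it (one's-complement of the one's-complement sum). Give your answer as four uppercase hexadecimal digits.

One's-complement addition (fold any carry out of bit 15 back into bit 0):
  0xC626 + 0xE020 = 0x1A646 → wrap carry → 0xA647
  0xA647 + 0x32A2 = 0x0D8E9
  0xD8E9 + 0xD92E = 0x1B217 → wrap carry → 0xB218
One's-complement sum = 0xB218.
Checksum = ~0xB218 & 0xFFFF = 0x4DE7.

4DE7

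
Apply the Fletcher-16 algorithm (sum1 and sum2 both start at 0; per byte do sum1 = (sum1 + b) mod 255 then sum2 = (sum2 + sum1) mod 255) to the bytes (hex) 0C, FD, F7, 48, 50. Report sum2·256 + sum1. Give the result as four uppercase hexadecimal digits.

FC9A

Running sums (mod 255):
  after byte 0 (0C): sum1=12, sum2=12
  after byte 1 (FD): sum1=10, sum2=22
  after byte 2 (F7): sum1=2, sum2=24
  after byte 3 (48): sum1=74, sum2=98
  after byte 4 (50): sum1=154, sum2=252
Checksum = sum2·256 + sum1 = 252·256 + 154 = 64666 = 0xFC9A.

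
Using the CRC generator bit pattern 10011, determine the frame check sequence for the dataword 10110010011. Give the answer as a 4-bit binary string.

Append 4 zeros: 101100100110000. Divide by 10011 (XOR where the leading bit is 1):
  pos 0: 10110 XOR 10011 = 00101
  pos 2: 10101 XOR 10011 = 00110
  pos 4: 11000 XOR 10011 = 01011
  pos 5: 10111 XOR 10011 = 00100
  pos 7: 10010 XOR 10011 = 00001
Remainder (last 4 bits) = 1000. This is the CRC / FCS.

1000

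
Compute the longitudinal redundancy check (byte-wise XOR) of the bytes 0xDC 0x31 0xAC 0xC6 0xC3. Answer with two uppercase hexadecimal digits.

XOR the bytes together:
  start with 0xDC
  0xDC ⊕ 0x31 = 0xED
  0xED ⊕ 0xAC = 0x41
  0x41 ⊕ 0xC6 = 0x87
  0x87 ⊕ 0xC3 = 0x44

44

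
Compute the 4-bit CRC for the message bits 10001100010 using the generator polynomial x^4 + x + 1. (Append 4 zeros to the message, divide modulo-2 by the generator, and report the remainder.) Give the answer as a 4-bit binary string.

0010

Append 4 zeros: 100011000100000. Divide by 10011 (XOR where the leading bit is 1):
  pos 0: 10001 XOR 10011 = 00010
  pos 3: 10100 XOR 10011 = 00111
  pos 5: 11101 XOR 10011 = 01110
  pos 6: 11100 XOR 10011 = 01111
  pos 7: 11110 XOR 10011 = 01101
  pos 8: 11010 XOR 10011 = 01001
  pos 9: 10010 XOR 10011 = 00001
Remainder (last 4 bits) = 0010. This is the CRC / FCS.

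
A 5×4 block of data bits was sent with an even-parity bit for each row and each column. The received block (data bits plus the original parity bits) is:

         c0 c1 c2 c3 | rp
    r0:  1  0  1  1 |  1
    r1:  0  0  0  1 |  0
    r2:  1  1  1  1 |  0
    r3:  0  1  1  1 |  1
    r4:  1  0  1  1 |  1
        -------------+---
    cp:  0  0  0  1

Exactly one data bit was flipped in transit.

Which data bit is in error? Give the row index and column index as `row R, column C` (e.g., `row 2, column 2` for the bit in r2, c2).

row 1, column 0

Recompute each row's even parity and compare to rp:
  r0: data parity 1, sent rp 1 → ok
  r1: data parity 1, sent rp 0 → mismatch
  r2: data parity 0, sent rp 0 → ok
  r3: data parity 1, sent rp 1 → ok
  r4: data parity 1, sent rp 1 → ok
Recompute each column's even parity and compare to cp:
  c0: data parity 1, sent cp 0 → mismatch
  c1: data parity 0, sent cp 0 → ok
  c2: data parity 0, sent cp 0 → ok
  c3: data parity 1, sent cp 1 → ok
Exactly one row (r1) and one column (c0) fail → the flipped bit is at their intersection.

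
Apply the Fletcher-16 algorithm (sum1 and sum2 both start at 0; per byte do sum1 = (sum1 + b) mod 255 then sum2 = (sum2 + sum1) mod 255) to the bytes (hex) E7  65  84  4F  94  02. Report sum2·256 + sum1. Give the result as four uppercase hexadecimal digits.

95B7

Running sums (mod 255):
  after byte 0 (E7): sum1=231, sum2=231
  after byte 1 (65): sum1=77, sum2=53
  after byte 2 (84): sum1=209, sum2=7
  after byte 3 (4F): sum1=33, sum2=40
  after byte 4 (94): sum1=181, sum2=221
  after byte 5 (02): sum1=183, sum2=149
Checksum = sum2·256 + sum1 = 149·256 + 183 = 38327 = 0x95B7.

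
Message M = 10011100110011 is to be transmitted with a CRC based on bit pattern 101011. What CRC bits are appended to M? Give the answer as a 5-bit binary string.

10001

Append 5 zeros: 1001110011001100000. Divide by 101011 (XOR where the leading bit is 1):
  pos 0: 100111 XOR 101011 = 001100
  pos 2: 110000 XOR 101011 = 011011
  pos 3: 110111 XOR 101011 = 011100
  pos 4: 111001 XOR 101011 = 010010
  pos 5: 100100 XOR 101011 = 001111
  pos 7: 111101 XOR 101011 = 010110
  pos 8: 101101 XOR 101011 = 000110
  pos 11: 110000 XOR 101011 = 011011
  pos 12: 110110 XOR 101011 = 011101
  pos 13: 111010 XOR 101011 = 010001
Remainder (last 5 bits) = 10001. This is the CRC / FCS.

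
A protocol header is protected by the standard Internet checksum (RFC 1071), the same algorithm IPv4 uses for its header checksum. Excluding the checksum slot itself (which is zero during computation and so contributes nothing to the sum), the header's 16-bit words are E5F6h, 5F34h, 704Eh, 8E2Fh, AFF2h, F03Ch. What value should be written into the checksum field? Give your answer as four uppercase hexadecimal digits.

One's-complement addition (fold any carry out of bit 15 back into bit 0):
  0xE5F6 + 0x5F34 = 0x1452A → wrap carry → 0x452B
  0x452B + 0x704E = 0x0B579
  0xB579 + 0x8E2F = 0x143A8 → wrap carry → 0x43A9
  0x43A9 + 0xAFF2 = 0x0F39B
  0xF39B + 0xF03C = 0x1E3D7 → wrap carry → 0xE3D8
One's-complement sum = 0xE3D8.
Checksum = ~0xE3D8 & 0xFFFF = 0x1C27.

1C27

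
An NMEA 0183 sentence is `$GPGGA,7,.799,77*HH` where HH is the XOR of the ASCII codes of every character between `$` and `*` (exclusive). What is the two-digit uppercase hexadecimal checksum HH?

54

XOR the ASCII codes of the payload characters:
  'G' = 0x47 → acc = 0x47
  'P' = 0x50 → acc = 0x17
  'G' = 0x47 → acc = 0x50
  'G' = 0x47 → acc = 0x17
  'A' = 0x41 → acc = 0x56
  ',' = 0x2C → acc = 0x7A
  '7' = 0x37 → acc = 0x4D
  ',' = 0x2C → acc = 0x61
  '.' = 0x2E → acc = 0x4F
  '7' = 0x37 → acc = 0x78
  '9' = 0x39 → acc = 0x41
  '9' = 0x39 → acc = 0x78
  ',' = 0x2C → acc = 0x54
  '7' = 0x37 → acc = 0x63
  '7' = 0x37 → acc = 0x54
Checksum = 0x54.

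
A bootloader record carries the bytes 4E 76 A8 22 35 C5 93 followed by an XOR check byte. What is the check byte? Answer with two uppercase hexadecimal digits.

XOR the bytes together:
  start with 0x4E
  0x4E ⊕ 0x76 = 0x38
  0x38 ⊕ 0xA8 = 0x90
  0x90 ⊕ 0x22 = 0xB2
  0xB2 ⊕ 0x35 = 0x87
  0x87 ⊕ 0xC5 = 0x42
  0x42 ⊕ 0x93 = 0xD1

D1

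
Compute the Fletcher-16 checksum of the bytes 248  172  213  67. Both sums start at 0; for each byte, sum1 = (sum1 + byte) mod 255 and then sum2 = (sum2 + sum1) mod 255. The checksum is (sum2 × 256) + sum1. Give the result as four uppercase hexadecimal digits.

Running sums (mod 255):
  after byte 0 (248): sum1=248, sum2=248
  after byte 1 (172): sum1=165, sum2=158
  after byte 2 (213): sum1=123, sum2=26
  after byte 3 (67): sum1=190, sum2=216
Checksum = sum2·256 + sum1 = 216·256 + 190 = 55486 = 0xD8BE.

D8BE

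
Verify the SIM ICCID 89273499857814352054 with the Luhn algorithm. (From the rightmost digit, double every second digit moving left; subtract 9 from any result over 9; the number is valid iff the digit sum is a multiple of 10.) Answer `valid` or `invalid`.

From the right, keep odd positions and double even positions (subtract 9 from any doubled value over 9):
  doubled (positions 2,4,...): 1 4 6 2 5 7 9 6 4 7 → sum 51
  kept (positions 1,3,...): 4 0 5 4 8 5 9 4 7 9 → sum 55
Total = 106.
106 mod 10 = 6, so the number is invalid.

invalid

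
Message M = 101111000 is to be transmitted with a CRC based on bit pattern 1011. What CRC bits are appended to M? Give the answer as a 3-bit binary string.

100

Append 3 zeros: 101111000000. Divide by 1011 (XOR where the leading bit is 1):
  pos 0: 1011 XOR 1011 = 0000
  pos 4: 1100 XOR 1011 = 0111
  pos 5: 1110 XOR 1011 = 0101
  pos 6: 1010 XOR 1011 = 0001
Remainder (last 3 bits) = 100. This is the CRC / FCS.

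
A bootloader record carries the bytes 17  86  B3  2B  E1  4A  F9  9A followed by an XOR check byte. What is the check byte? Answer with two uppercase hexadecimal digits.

C1

XOR the bytes together:
  start with 0x17
  0x17 ⊕ 0x86 = 0x91
  0x91 ⊕ 0xB3 = 0x22
  0x22 ⊕ 0x2B = 0x09
  0x09 ⊕ 0xE1 = 0xE8
  0xE8 ⊕ 0x4A = 0xA2
  0xA2 ⊕ 0xF9 = 0x5B
  0x5B ⊕ 0x9A = 0xC1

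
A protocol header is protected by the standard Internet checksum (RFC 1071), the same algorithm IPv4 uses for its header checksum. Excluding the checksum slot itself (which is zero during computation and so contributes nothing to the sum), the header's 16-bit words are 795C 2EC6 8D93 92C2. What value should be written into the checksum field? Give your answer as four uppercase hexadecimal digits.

3787

One's-complement addition (fold any carry out of bit 15 back into bit 0):
  0x795C + 0x2EC6 = 0x0A822
  0xA822 + 0x8D93 = 0x135B5 → wrap carry → 0x35B6
  0x35B6 + 0x92C2 = 0x0C878
One's-complement sum = 0xC878.
Checksum = ~0xC878 & 0xFFFF = 0x3787.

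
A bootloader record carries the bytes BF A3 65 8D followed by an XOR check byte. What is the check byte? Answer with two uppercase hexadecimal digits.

XOR the bytes together:
  start with 0xBF
  0xBF ⊕ 0xA3 = 0x1C
  0x1C ⊕ 0x65 = 0x79
  0x79 ⊕ 0x8D = 0xF4

F4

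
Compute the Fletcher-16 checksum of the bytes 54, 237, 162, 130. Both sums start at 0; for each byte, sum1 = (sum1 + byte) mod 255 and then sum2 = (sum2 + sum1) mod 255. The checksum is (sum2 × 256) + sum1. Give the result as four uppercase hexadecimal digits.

Running sums (mod 255):
  after byte 0 (54): sum1=54, sum2=54
  after byte 1 (237): sum1=36, sum2=90
  after byte 2 (162): sum1=198, sum2=33
  after byte 3 (130): sum1=73, sum2=106
Checksum = sum2·256 + sum1 = 106·256 + 73 = 27209 = 0x6A49.

6A49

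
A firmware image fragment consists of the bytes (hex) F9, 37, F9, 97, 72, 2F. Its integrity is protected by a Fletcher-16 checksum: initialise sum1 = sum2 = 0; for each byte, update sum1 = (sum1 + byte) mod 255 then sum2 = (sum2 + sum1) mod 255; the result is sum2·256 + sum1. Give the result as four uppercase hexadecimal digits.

Running sums (mod 255):
  after byte 0 (F9): sum1=249, sum2=249
  after byte 1 (37): sum1=49, sum2=43
  after byte 2 (F9): sum1=43, sum2=86
  after byte 3 (97): sum1=194, sum2=25
  after byte 4 (72): sum1=53, sum2=78
  after byte 5 (2F): sum1=100, sum2=178
Checksum = sum2·256 + sum1 = 178·256 + 100 = 45668 = 0xB264.

B264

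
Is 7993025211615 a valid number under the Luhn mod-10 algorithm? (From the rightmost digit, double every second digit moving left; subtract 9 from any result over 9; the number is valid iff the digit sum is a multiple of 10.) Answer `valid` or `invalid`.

valid

From the right, keep odd positions and double even positions (subtract 9 from any doubled value over 9):
  doubled (positions 2,4,...): 2 2 4 4 6 9 → sum 27
  kept (positions 1,3,...): 5 6 1 5 0 9 7 → sum 33
Total = 60.
60 mod 10 = 0, so the number is valid.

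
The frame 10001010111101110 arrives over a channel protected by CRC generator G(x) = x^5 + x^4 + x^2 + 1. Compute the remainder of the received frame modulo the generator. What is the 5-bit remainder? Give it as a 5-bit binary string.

00000

Modulo-2 division of 10001010111101110 by 110101:
  pos 0: 100010 XOR 110101 = 010111
  pos 1: 101111 XOR 110101 = 011010
  pos 2: 110100 XOR 110101 = 000001
  pos 7: 111110 XOR 110101 = 001011
  pos 9: 101111 XOR 110101 = 011010
  pos 10: 110101 XOR 110101 = 000000
Remainder = 00000 (zero — the frame passes the CRC check).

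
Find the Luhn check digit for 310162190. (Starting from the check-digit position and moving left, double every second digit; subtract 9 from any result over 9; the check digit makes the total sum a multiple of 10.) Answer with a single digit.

Partial digits right→left: 0 9 1 2 6 1 0 1 3
Double every second digit counting from the check-digit position (so the 1st, 3rd, 5th, ... of the partial from the right).
  doubled (with −9 where >9): 0 2 3 0 6 → sum 11
  kept as-is: 9 2 1 1 → sum 13
Total = 11 + 13 = 24.
Check digit = (10 − (24 mod 10)) mod 10 = 6.

6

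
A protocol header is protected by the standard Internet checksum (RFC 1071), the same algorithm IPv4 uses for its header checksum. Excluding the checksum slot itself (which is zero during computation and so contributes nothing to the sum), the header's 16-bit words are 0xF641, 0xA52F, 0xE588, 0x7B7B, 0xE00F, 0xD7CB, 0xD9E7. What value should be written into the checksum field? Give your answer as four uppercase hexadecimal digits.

One's-complement addition (fold any carry out of bit 15 back into bit 0):
  0xF641 + 0xA52F = 0x19B70 → wrap carry → 0x9B71
  0x9B71 + 0xE588 = 0x180F9 → wrap carry → 0x80FA
  0x80FA + 0x7B7B = 0x0FC75
  0xFC75 + 0xE00F = 0x1DC84 → wrap carry → 0xDC85
  0xDC85 + 0xD7CB = 0x1B450 → wrap carry → 0xB451
  0xB451 + 0xD9E7 = 0x18E38 → wrap carry → 0x8E39
One's-complement sum = 0x8E39.
Checksum = ~0x8E39 & 0xFFFF = 0x71C6.

71C6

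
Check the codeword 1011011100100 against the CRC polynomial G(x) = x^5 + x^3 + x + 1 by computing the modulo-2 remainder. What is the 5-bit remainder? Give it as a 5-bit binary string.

01011

Modulo-2 division of 1011011100100 by 101011:
  pos 0: 101101 XOR 101011 = 000110
  pos 3: 110110 XOR 101011 = 011101
  pos 4: 111010 XOR 101011 = 010001
  pos 5: 100011 XOR 101011 = 001000
  pos 7: 100000 XOR 101011 = 001011
Remainder = 01011 (nonzero — an error is detected).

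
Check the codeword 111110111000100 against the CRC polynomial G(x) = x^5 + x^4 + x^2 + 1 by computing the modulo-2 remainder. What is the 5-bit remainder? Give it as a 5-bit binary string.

Modulo-2 division of 111110111000100 by 110101:
  pos 0: 111110 XOR 110101 = 001011
  pos 2: 101111 XOR 110101 = 011010
  pos 3: 110101 XOR 110101 = 000000
Remainder = 00100 (nonzero — an error is detected).

00100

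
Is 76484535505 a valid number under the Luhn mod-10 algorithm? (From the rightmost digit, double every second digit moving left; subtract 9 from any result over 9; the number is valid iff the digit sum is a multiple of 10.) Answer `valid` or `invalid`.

valid

From the right, keep odd positions and double even positions (subtract 9 from any doubled value over 9):
  doubled (positions 2,4,...): 0 1 1 7 3 → sum 12
  kept (positions 1,3,...): 5 5 3 4 4 7 → sum 28
Total = 40.
40 mod 10 = 0, so the number is valid.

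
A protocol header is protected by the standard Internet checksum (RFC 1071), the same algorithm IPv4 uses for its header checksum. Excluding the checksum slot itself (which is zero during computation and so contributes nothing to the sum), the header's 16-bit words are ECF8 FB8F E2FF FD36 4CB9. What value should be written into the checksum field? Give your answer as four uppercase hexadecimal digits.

EA86

One's-complement addition (fold any carry out of bit 15 back into bit 0):
  0xECF8 + 0xFB8F = 0x1E887 → wrap carry → 0xE888
  0xE888 + 0xE2FF = 0x1CB87 → wrap carry → 0xCB88
  0xCB88 + 0xFD36 = 0x1C8BE → wrap carry → 0xC8BF
  0xC8BF + 0x4CB9 = 0x11578 → wrap carry → 0x1579
One's-complement sum = 0x1579.
Checksum = ~0x1579 & 0xFFFF = 0xEA86.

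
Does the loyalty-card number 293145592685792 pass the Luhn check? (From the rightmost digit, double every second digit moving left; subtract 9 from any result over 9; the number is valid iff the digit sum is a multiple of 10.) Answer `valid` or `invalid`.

invalid

From the right, keep odd positions and double even positions (subtract 9 from any doubled value over 9):
  doubled (positions 2,4,...): 9 1 3 9 1 2 9 → sum 34
  kept (positions 1,3,...): 2 7 8 2 5 4 3 2 → sum 33
Total = 67.
67 mod 10 = 7, so the number is invalid.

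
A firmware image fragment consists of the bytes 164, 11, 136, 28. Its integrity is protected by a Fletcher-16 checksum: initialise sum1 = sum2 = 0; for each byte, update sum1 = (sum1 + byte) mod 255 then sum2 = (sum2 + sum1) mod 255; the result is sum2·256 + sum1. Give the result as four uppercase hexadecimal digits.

Running sums (mod 255):
  after byte 0 (164): sum1=164, sum2=164
  after byte 1 (11): sum1=175, sum2=84
  after byte 2 (136): sum1=56, sum2=140
  after byte 3 (28): sum1=84, sum2=224
Checksum = sum2·256 + sum1 = 224·256 + 84 = 57428 = 0xE054.

E054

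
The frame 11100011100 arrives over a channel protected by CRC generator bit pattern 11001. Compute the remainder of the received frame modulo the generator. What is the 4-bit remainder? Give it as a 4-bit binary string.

Modulo-2 division of 11100011100 by 11001:
  pos 0: 11100 XOR 11001 = 00101
  pos 2: 10101 XOR 11001 = 01100
  pos 3: 11001 XOR 11001 = 00000
Remainder = 0100 (nonzero — an error is detected).

0100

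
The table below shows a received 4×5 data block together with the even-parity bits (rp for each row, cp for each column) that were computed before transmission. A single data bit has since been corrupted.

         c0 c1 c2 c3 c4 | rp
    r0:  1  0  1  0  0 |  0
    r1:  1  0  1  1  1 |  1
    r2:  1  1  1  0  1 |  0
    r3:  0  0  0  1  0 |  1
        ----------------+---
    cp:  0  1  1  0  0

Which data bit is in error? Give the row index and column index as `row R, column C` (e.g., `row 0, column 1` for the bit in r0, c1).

Recompute each row's even parity and compare to rp:
  r0: data parity 0, sent rp 0 → ok
  r1: data parity 0, sent rp 1 → mismatch
  r2: data parity 0, sent rp 0 → ok
  r3: data parity 1, sent rp 1 → ok
Recompute each column's even parity and compare to cp:
  c0: data parity 1, sent cp 0 → mismatch
  c1: data parity 1, sent cp 1 → ok
  c2: data parity 1, sent cp 1 → ok
  c3: data parity 0, sent cp 0 → ok
  c4: data parity 0, sent cp 0 → ok
Exactly one row (r1) and one column (c0) fail → the flipped bit is at their intersection.

row 1, column 0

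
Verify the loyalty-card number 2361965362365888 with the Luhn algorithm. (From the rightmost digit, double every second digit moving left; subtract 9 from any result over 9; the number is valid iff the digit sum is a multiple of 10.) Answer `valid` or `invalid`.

invalid

From the right, keep odd positions and double even positions (subtract 9 from any doubled value over 9):
  doubled (positions 2,4,...): 7 1 6 3 1 9 3 4 → sum 34
  kept (positions 1,3,...): 8 8 6 2 3 6 1 3 → sum 37
Total = 71.
71 mod 10 = 1, so the number is invalid.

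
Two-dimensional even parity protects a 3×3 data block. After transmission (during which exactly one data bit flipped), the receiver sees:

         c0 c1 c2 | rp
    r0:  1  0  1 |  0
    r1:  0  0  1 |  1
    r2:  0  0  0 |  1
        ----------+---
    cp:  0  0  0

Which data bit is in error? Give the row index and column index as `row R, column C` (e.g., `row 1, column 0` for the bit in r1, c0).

row 2, column 0

Recompute each row's even parity and compare to rp:
  r0: data parity 0, sent rp 0 → ok
  r1: data parity 1, sent rp 1 → ok
  r2: data parity 0, sent rp 1 → mismatch
Recompute each column's even parity and compare to cp:
  c0: data parity 1, sent cp 0 → mismatch
  c1: data parity 0, sent cp 0 → ok
  c2: data parity 0, sent cp 0 → ok
Exactly one row (r2) and one column (c0) fail → the flipped bit is at their intersection.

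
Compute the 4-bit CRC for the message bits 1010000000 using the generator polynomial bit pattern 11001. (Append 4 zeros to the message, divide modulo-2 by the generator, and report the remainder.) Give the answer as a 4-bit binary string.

1011

Append 4 zeros: 10100000000000. Divide by 11001 (XOR where the leading bit is 1):
  pos 0: 10100 XOR 11001 = 01101
  pos 1: 11010 XOR 11001 = 00011
  pos 4: 11000 XOR 11001 = 00001
  pos 8: 10000 XOR 11001 = 01001
  pos 9: 10010 XOR 11001 = 01011
Remainder (last 4 bits) = 1011. This is the CRC / FCS.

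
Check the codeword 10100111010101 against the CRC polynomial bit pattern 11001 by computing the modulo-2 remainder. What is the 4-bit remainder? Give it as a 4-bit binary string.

Modulo-2 division of 10100111010101 by 11001:
  pos 0: 10100 XOR 11001 = 01101
  pos 1: 11011 XOR 11001 = 00010
  pos 4: 10110 XOR 11001 = 01111
  pos 5: 11111 XOR 11001 = 00110
  pos 7: 11001 XOR 11001 = 00000
Remainder = 0001 (nonzero — an error is detected).

0001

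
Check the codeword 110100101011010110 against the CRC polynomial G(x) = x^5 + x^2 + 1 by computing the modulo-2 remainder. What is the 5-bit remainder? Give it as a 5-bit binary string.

Modulo-2 division of 110100101011010110 by 100101:
  pos 0: 110100 XOR 100101 = 010001
  pos 1: 100011 XOR 100101 = 000110
  pos 4: 110010 XOR 100101 = 010111
  pos 5: 101111 XOR 100101 = 001010
  pos 7: 101010 XOR 100101 = 001111
  pos 9: 111110 XOR 100101 = 011011
  pos 10: 110111 XOR 100101 = 010010
  pos 11: 100101 XOR 100101 = 000000
Remainder = 00000 (zero — the frame passes the CRC check).

00000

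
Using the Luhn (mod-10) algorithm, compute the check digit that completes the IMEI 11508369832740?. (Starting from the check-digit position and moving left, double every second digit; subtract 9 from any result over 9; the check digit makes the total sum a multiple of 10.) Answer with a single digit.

8

Partial digits right→left: 0 4 7 2 3 8 9 6 3 8 0 5 1 1
Double every second digit counting from the check-digit position (so the 1st, 3rd, 5th, ... of the partial from the right).
  doubled (with −9 where >9): 0 5 6 9 6 0 2 → sum 28
  kept as-is: 4 2 8 6 8 5 1 → sum 34
Total = 28 + 34 = 62.
Check digit = (10 − (62 mod 10)) mod 10 = 8.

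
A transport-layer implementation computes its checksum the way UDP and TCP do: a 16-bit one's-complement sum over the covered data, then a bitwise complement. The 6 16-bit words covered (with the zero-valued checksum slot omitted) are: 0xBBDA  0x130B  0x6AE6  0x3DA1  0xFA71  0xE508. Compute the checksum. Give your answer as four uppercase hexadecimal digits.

One's-complement addition (fold any carry out of bit 15 back into bit 0):
  0xBBDA + 0x130B = 0x0CEE5
  0xCEE5 + 0x6AE6 = 0x139CB → wrap carry → 0x39CC
  0x39CC + 0x3DA1 = 0x0776D
  0x776D + 0xFA71 = 0x171DE → wrap carry → 0x71DF
  0x71DF + 0xE508 = 0x156E7 → wrap carry → 0x56E8
One's-complement sum = 0x56E8.
Checksum = ~0x56E8 & 0xFFFF = 0xA917.

A917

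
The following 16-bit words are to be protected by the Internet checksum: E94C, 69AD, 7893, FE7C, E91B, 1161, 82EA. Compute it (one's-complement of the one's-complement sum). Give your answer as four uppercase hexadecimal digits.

One's-complement addition (fold any carry out of bit 15 back into bit 0):
  0xE94C + 0x69AD = 0x152F9 → wrap carry → 0x52FA
  0x52FA + 0x7893 = 0x0CB8D
  0xCB8D + 0xFE7C = 0x1CA09 → wrap carry → 0xCA0A
  0xCA0A + 0xE91B = 0x1B325 → wrap carry → 0xB326
  0xB326 + 0x1161 = 0x0C487
  0xC487 + 0x82EA = 0x14771 → wrap carry → 0x4772
One's-complement sum = 0x4772.
Checksum = ~0x4772 & 0xFFFF = 0xB88D.

B88D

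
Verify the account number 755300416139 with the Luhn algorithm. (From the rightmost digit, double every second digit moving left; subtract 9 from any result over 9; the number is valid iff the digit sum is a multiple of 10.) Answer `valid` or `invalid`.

From the right, keep odd positions and double even positions (subtract 9 from any doubled value over 9):
  doubled (positions 2,4,...): 6 3 8 0 1 5 → sum 23
  kept (positions 1,3,...): 9 1 1 0 3 5 → sum 19
Total = 42.
42 mod 10 = 2, so the number is invalid.

invalid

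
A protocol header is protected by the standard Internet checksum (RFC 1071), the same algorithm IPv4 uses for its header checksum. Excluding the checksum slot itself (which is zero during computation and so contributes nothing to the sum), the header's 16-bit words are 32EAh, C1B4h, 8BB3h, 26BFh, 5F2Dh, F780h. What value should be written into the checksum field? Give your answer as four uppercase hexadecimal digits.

One's-complement addition (fold any carry out of bit 15 back into bit 0):
  0x32EA + 0xC1B4 = 0x0F49E
  0xF49E + 0x8BB3 = 0x18051 → wrap carry → 0x8052
  0x8052 + 0x26BF = 0x0A711
  0xA711 + 0x5F2D = 0x1063E → wrap carry → 0x063F
  0x063F + 0xF780 = 0x0FDBF
One's-complement sum = 0xFDBF.
Checksum = ~0xFDBF & 0xFFFF = 0x0240.

0240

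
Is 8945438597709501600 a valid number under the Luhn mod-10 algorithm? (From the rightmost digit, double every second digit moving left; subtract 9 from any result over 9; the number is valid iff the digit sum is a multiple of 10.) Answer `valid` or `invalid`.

From the right, keep odd positions and double even positions (subtract 9 from any doubled value over 9):
  doubled (positions 2,4,...): 0 2 1 0 5 1 6 1 9 → sum 25
  kept (positions 1,3,...): 0 6 0 9 7 9 8 4 4 8 → sum 55
Total = 80.
80 mod 10 = 0, so the number is valid.

valid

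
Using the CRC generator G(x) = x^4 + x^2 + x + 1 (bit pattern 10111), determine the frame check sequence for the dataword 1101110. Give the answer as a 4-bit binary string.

Append 4 zeros: 11011100000. Divide by 10111 (XOR where the leading bit is 1):
  pos 0: 11011 XOR 10111 = 01100
  pos 1: 11001 XOR 10111 = 01110
  pos 2: 11100 XOR 10111 = 01011
  pos 3: 10110 XOR 10111 = 00001
Remainder (last 4 bits) = 1000. This is the CRC / FCS.

1000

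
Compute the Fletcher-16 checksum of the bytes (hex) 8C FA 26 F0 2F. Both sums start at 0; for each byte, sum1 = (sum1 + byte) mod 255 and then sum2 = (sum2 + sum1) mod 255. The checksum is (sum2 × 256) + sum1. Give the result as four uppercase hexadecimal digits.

2ECD

Running sums (mod 255):
  after byte 0 (8C): sum1=140, sum2=140
  after byte 1 (FA): sum1=135, sum2=20
  after byte 2 (26): sum1=173, sum2=193
  after byte 3 (F0): sum1=158, sum2=96
  after byte 4 (2F): sum1=205, sum2=46
Checksum = sum2·256 + sum1 = 46·256 + 205 = 11981 = 0x2ECD.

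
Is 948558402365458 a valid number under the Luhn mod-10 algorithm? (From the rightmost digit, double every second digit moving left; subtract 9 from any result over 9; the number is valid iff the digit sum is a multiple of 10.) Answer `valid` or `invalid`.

From the right, keep odd positions and double even positions (subtract 9 from any doubled value over 9):
  doubled (positions 2,4,...): 1 1 6 0 7 1 8 → sum 24
  kept (positions 1,3,...): 8 4 6 2 4 5 8 9 → sum 46
Total = 70.
70 mod 10 = 0, so the number is valid.

valid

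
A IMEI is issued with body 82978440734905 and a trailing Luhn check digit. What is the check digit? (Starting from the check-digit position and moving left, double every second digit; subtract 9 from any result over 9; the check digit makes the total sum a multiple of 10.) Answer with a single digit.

Partial digits right→left: 5 0 9 4 3 7 0 4 4 8 7 9 2 8
Double every second digit counting from the check-digit position (so the 1st, 3rd, 5th, ... of the partial from the right).
  doubled (with −9 where >9): 1 9 6 0 8 5 4 → sum 33
  kept as-is: 0 4 7 4 8 9 8 → sum 40
Total = 33 + 40 = 73.
Check digit = (10 − (73 mod 10)) mod 10 = 7.

7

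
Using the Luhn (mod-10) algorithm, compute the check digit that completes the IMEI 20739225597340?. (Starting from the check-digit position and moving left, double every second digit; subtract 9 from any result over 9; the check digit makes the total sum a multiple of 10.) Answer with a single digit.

8

Partial digits right→left: 0 4 3 7 9 5 5 2 2 9 3 7 0 2
Double every second digit counting from the check-digit position (so the 1st, 3rd, 5th, ... of the partial from the right).
  doubled (with −9 where >9): 0 6 9 1 4 6 0 → sum 26
  kept as-is: 4 7 5 2 9 7 2 → sum 36
Total = 26 + 36 = 62.
Check digit = (10 − (62 mod 10)) mod 10 = 8.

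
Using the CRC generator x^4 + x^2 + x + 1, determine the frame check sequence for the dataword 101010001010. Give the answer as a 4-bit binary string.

0001

Append 4 zeros: 1010100010100000. Divide by 10111 (XOR where the leading bit is 1):
  pos 0: 10101 XOR 10111 = 00010
  pos 3: 10000 XOR 10111 = 00111
  pos 5: 11110 XOR 10111 = 01001
  pos 6: 10011 XOR 10111 = 00100
  pos 8: 10000 XOR 10111 = 00111
  pos 10: 11100 XOR 10111 = 01011
  pos 11: 10110 XOR 10111 = 00001
Remainder (last 4 bits) = 0001. This is the CRC / FCS.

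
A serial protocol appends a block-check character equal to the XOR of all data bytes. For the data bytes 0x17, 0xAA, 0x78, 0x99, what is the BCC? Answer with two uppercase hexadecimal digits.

5C

XOR the bytes together:
  start with 0x17
  0x17 ⊕ 0xAA = 0xBD
  0xBD ⊕ 0x78 = 0xC5
  0xC5 ⊕ 0x99 = 0x5C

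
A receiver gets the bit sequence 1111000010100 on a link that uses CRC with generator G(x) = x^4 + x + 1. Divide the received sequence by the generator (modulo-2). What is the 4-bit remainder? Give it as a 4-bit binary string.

1011

Modulo-2 division of 1111000010100 by 10011:
  pos 0: 11110 XOR 10011 = 01101
  pos 1: 11010 XOR 10011 = 01001
  pos 2: 10010 XOR 10011 = 00001
  pos 6: 10101 XOR 10011 = 00110
  pos 8: 11000 XOR 10011 = 01011
Remainder = 1011 (nonzero — an error is detected).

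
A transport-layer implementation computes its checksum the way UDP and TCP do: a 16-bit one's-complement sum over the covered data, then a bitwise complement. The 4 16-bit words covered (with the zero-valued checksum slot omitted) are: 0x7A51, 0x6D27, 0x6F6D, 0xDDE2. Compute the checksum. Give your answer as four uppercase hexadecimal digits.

CB36

One's-complement addition (fold any carry out of bit 15 back into bit 0):
  0x7A51 + 0x6D27 = 0x0E778
  0xE778 + 0x6F6D = 0x156E5 → wrap carry → 0x56E6
  0x56E6 + 0xDDE2 = 0x134C8 → wrap carry → 0x34C9
One's-complement sum = 0x34C9.
Checksum = ~0x34C9 & 0xFFFF = 0xCB36.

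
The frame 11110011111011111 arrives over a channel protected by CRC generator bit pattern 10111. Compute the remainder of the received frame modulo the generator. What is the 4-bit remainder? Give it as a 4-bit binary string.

Modulo-2 division of 11110011111011111 by 10111:
  pos 0: 11110 XOR 10111 = 01001
  pos 1: 10010 XOR 10111 = 00101
  pos 3: 10111 XOR 10111 = 00000
  pos 8: 11101 XOR 10111 = 01010
  pos 9: 10101 XOR 10111 = 00010
  pos 12: 10111 XOR 10111 = 00000
Remainder = 0000 (zero — the frame passes the CRC check).

0000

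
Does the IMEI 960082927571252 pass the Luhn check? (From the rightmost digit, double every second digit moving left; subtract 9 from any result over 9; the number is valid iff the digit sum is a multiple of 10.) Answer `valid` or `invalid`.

invalid

From the right, keep odd positions and double even positions (subtract 9 from any doubled value over 9):
  doubled (positions 2,4,...): 1 2 1 4 4 0 3 → sum 15
  kept (positions 1,3,...): 2 2 7 7 9 8 0 9 → sum 44
Total = 59.
59 mod 10 = 9, so the number is invalid.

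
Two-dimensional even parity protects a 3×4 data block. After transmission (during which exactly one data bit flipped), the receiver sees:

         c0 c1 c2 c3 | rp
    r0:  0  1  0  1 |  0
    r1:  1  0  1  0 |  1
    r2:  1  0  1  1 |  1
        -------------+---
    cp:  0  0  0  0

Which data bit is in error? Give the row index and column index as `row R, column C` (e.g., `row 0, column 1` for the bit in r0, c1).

row 1, column 1

Recompute each row's even parity and compare to rp:
  r0: data parity 0, sent rp 0 → ok
  r1: data parity 0, sent rp 1 → mismatch
  r2: data parity 1, sent rp 1 → ok
Recompute each column's even parity and compare to cp:
  c0: data parity 0, sent cp 0 → ok
  c1: data parity 1, sent cp 0 → mismatch
  c2: data parity 0, sent cp 0 → ok
  c3: data parity 0, sent cp 0 → ok
Exactly one row (r1) and one column (c1) fail → the flipped bit is at their intersection.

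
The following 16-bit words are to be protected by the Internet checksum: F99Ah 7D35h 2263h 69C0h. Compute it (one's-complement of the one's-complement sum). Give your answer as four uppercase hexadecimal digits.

FD0B

One's-complement addition (fold any carry out of bit 15 back into bit 0):
  0xF99A + 0x7D35 = 0x176CF → wrap carry → 0x76D0
  0x76D0 + 0x2263 = 0x09933
  0x9933 + 0x69C0 = 0x102F3 → wrap carry → 0x02F4
One's-complement sum = 0x02F4.
Checksum = ~0x02F4 & 0xFFFF = 0xFD0B.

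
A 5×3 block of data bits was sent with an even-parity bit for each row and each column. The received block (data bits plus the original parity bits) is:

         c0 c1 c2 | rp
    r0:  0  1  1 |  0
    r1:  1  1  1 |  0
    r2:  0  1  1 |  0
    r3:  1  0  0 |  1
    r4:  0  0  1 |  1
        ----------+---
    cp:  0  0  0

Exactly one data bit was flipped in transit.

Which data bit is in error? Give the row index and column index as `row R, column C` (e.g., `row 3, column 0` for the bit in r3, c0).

row 1, column 1

Recompute each row's even parity and compare to rp:
  r0: data parity 0, sent rp 0 → ok
  r1: data parity 1, sent rp 0 → mismatch
  r2: data parity 0, sent rp 0 → ok
  r3: data parity 1, sent rp 1 → ok
  r4: data parity 1, sent rp 1 → ok
Recompute each column's even parity and compare to cp:
  c0: data parity 0, sent cp 0 → ok
  c1: data parity 1, sent cp 0 → mismatch
  c2: data parity 0, sent cp 0 → ok
Exactly one row (r1) and one column (c1) fail → the flipped bit is at their intersection.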